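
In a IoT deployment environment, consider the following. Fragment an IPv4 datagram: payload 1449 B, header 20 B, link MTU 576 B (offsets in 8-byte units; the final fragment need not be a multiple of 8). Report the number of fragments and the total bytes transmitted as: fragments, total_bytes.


Max data per non-final fragment = floor((MTU - header)/8)*8 = floor((576 - 20)/8)*8 = floor(556/8)*8 = 552 B
Final fragment needs no 8-byte alignment: it can carry up to MTU - header = 556 B
Non-final fragments needed = ceil((payload - 556) / 552) = ceil(893/552) = ceil(1.6178) = 2
Number of fragments = 2 + 1 = 3
Fragment sizes (data): 2 * 552 B + 345 B (last, 345 <= 556 OK)
Total bytes sent = payload + n_frags * header = 1449 + 3*20 = 1449 + 60 = 1509 B

3, 1509


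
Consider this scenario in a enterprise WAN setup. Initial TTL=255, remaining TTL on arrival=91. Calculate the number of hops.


Given: initial TTL = 255, received TTL = 91
Hops = initial TTL - received TTL
Hops = 255 - 91 = 164

164


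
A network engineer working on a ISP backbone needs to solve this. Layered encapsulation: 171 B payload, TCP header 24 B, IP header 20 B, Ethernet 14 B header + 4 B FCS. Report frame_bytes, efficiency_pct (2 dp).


TCP segment = 171 + 24 = 195 B
IP packet = 195 + 20 = 215 B
Ethernet frame = 215 + 14 + 4 = 233 B
Efficiency = app / frame = 171 / 233 = 0.733906 = 73.3906% -> 73.39% (2 dp)

233, 73.39


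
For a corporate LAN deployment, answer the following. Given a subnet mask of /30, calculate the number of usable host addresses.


Given: subnet mask /30
Host bits = 32 - 30 = 2
Total addresses = 2^2 = 4
Usable hosts = 4 - 2 (network + broadcast) = 2

2


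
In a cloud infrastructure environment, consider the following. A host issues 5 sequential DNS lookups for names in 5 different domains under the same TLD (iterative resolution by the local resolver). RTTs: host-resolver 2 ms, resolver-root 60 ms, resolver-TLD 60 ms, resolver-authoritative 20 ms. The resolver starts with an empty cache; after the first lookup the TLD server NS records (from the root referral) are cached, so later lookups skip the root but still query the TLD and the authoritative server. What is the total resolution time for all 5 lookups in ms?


Lookup 1 (cold cache): local + root + TLD + auth = 2 + 60 + 60 + 20 = 142 ms
Lookups 2..5 (TLD NS cached -> skip root; new domain -> still ask TLD and auth): local + TLD + auth = 2 + 60 + 20 = 82 ms each
Remaining 4 lookups: 4 * 82 = 328 ms
Total = 142 + 328 = 470 ms

470


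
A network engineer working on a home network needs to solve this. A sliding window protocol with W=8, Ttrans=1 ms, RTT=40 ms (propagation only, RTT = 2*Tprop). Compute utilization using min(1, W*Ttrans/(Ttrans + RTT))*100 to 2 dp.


Given: W = 8, Ttrans = 1 ms, RTT = 40 ms (= 2 * Tprop, Tprop = 20 ms)
Cycle time = Ttrans + RTT = 1 + 40 = 41 ms (first packet sent until its ACK returns)
W * Ttrans = 8 * 1 = 8 ms of sending per cycle
W * Ttrans / (Ttrans + RTT) = 8 / 41 = 0.195122
U = min(1, 0.195122) = 0.195122
U% = 19.51%

19.51


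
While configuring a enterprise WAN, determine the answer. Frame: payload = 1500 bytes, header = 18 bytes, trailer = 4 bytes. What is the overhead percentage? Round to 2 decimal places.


Given: payload = 1500 B, header = 18 B, trailer = 4 B
Overhead bytes = header + trailer = 18 + 4 = 22
Total frame = payload + overhead = 1500 + 22 = 1522
Overhead % = 22 / 1522 * 100 = 1.4455% -> 1.45% (2 dp)

1.45


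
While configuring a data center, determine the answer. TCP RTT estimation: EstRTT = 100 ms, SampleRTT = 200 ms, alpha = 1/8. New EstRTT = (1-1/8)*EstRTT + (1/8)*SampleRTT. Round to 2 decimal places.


Given: EstRTT = 100 ms, SampleRTT = 200 ms, alpha = 1/8
New EstRTT = (1 - alpha) * EstRTT + alpha * SampleRTT
(7/8) * 100 = 87.5
(1/8) * 200 = 25
New EstRTT = 87.5 + 25 = 112.5 ms -> 112.50 ms (2 dp)

112.50


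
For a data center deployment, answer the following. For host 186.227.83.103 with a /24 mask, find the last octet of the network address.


Given: IP = 186.227.83.103, prefix = /24
Subnet mask = 255.255.255.0
Last octet of IP: 103
Last octet of mask: 0
Network last octet = 103 AND 0 = 0

0


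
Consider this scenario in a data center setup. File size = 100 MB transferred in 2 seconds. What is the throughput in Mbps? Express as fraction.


Given: file = 100 MB, time = 2 s
File in Mb = 100 * 8 = 800 Mb
Throughput = 800 / 2 Mbps
Throughput = 400 Mbps

400


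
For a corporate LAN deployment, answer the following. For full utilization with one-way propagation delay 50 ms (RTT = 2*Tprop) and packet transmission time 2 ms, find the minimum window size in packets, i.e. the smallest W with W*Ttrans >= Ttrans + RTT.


Given: Ttrans = 2 ms, RTT = 100 ms (= 2 * Tprop, Tprop = 50 ms)
Time until first ACK returns = Ttrans + RTT = 2 + 100 = 102 ms
Need W * Ttrans >= Ttrans + RTT  ->  W >= (Ttrans + RTT) / Ttrans
(Ttrans + RTT) / Ttrans = 102 / 2 = 51
W_min = ceil(51) = 51

51


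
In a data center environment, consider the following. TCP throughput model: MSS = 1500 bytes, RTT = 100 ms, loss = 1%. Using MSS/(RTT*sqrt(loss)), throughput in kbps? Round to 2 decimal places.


Given: MSS = 1500 bytes, RTT = 100 ms, loss = 1%
RTT in seconds = 100 / 1000 = 0.1
Loss rate = 1% = 0.01
sqrt(loss) = sqrt(0.01) = 0.1
Throughput (bytes/s) = 1500 / (0.1 * 0.1) = 150000.0000
Throughput (kbps) = 150000.0000 * 8 / 1000 = 1200.000000 -> 1200.00 kbps (2 dp)

1200.00


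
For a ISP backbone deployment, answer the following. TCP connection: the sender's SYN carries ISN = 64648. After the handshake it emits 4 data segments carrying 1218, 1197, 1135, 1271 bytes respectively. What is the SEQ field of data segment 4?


The SYN occupies sequence number ISN = 64648, so the first data byte is ISN + 1 = 64649.
SEQ of data segment i = (ISN + 1) + sum of payload sizes of segments 1..i-1.
Segment 1: SEQ = 64649, payload = 1218 bytes
Segment 2: SEQ = 65867, payload = 1197 bytes
Segment 3: SEQ = 67064, payload = 1135 bytes
Segment 4: SEQ = 68199, payload = 1271 bytes
SEQ of segment 4 = 64649 + 1218 + 1197 + 1135 = 68199

68199


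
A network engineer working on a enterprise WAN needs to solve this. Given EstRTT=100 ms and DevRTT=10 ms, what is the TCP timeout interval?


Given: EstRTT = 100 ms, DevRTT = 10 ms
Timeout = EstRTT + 4 * DevRTT
4 * DevRTT = 4 * 10 = 40
Timeout = 100 + 40 = 140 ms

140


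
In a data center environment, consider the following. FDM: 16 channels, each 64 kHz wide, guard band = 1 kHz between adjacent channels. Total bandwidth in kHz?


Given: 16 channels, 64 kHz each, guard = 1 kHz
Channel bandwidth = 16 * 64 = 1024 kHz
Guard bands = 15 gaps * 1 kHz = 15 kHz
Total = 1024 + 15 = 1039 kHz

1039


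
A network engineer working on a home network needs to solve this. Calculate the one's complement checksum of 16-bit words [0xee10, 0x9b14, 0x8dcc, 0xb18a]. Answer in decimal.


Given words: [0xee10, 0x9b14, 0x8dcc, 0xb18a]
Step 1: Sum all words
Raw sum = 60944 + 39700 + 36300 + 45450 = 182394
Step 2: Fold carry: (51322 + 2) = 51324
One's complement = ~51324 & 0xFFFF = 14211

14211


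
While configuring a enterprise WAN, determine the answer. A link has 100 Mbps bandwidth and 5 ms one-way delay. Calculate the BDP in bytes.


Given: bandwidth = 100 Mbps, delay = 5 ms
BDP in bits = 100 * 10^6 * 5 / 1000
BDP in bits = 500000
BDP in bytes = 500000 / 8 = 62500

62500


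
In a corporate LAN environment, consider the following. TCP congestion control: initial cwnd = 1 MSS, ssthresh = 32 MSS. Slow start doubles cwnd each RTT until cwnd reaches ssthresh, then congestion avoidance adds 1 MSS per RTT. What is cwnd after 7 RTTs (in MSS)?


RTT 0: cwnd = 1 MSS (initial)
RTT 1: cwnd = 2 MSS (slow start, doubled)
RTT 2: cwnd = 4 MSS (slow start, doubled)
RTT 3: cwnd = 8 MSS (slow start, doubled)
RTT 4: cwnd = 16 MSS (slow start, doubled)
RTT 5: cwnd = 32 MSS (slow start, doubled)
RTT 6: cwnd = 33 MSS (congestion avoidance, +1)
RTT 7: cwnd = 34 MSS (congestion avoidance, +1)

34


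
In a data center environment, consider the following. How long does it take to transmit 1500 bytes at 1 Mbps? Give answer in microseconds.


Given: packet = 1500 bytes, bandwidth = 1 Mbps
Packet in bits = 1500 * 8 = 12000 bits
Bandwidth = 1 * 10^6 = 1000000 bps
Time = 12000 / 1000000 seconds
Time in us = 12000 * 10^6 / 1000000 = 12000

12000


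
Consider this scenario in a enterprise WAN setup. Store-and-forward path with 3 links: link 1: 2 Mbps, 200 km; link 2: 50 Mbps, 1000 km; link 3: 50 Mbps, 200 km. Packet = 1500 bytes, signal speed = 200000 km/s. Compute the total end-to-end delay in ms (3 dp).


Packet = 1500 bytes = 12000 bits. Store-and-forward: sum (t_trans + t_prop) per link.
Link 1: t_trans = 12000/(2*10^6) s = 6.0000 ms; t_prop = 200/200000 s = 1.0000 ms; subtotal = 7.0000 ms
Link 2: t_trans = 12000/(50*10^6) s = 0.2400 ms; t_prop = 1000/200000 s = 5.0000 ms; subtotal = 5.2400 ms
Link 3: t_trans = 12000/(50*10^6) s = 0.2400 ms; t_prop = 200/200000 s = 1.0000 ms; subtotal = 1.2400 ms
End-to-end = 7.0000 + 5.2400 + 1.2400 = 13.4800 ms -> 13.480 ms (3 dp)

13.480


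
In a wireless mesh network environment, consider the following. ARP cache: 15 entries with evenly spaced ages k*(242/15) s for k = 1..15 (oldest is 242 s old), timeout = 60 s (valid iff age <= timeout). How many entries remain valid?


Ages are k * 242/15 s for k = 1..15 (spacing = 16.1333 s).
Entry k is valid iff k * 242/15 <= 60 iff k <= 15 * 60 / 242 = 3.7190
n_valid = floor(3.7190) = 3
(n_stale = 15 - 3 = 12)

3


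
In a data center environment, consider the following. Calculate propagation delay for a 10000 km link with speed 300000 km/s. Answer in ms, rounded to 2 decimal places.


Given: distance = 10000 km, speed = 300000 km/s
Delay = distance / speed = 10000 / 300000 seconds
Delay in ms = 10000 * 1000 / 300000
Delay = 33.3333 ms
Rounded to 2 dp = 33.33 ms

33.33


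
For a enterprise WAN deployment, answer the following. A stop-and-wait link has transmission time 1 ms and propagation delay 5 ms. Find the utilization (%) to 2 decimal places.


Given: Ttrans = 1 ms, Tprop = 5 ms
RTT = 2 * Tprop = 2 * 5 = 10 ms
U = Ttrans / (Ttrans + RTT)
U = 1 / (1 + 10)
U = 1 / 11 = 0.090909
U% = 9.09%

9.09


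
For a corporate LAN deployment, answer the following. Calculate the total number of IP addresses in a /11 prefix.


Given: CIDR prefix /11
Host bits = 32 - 11 = 21
Total addresses = 2^21 = 2097152

2097152


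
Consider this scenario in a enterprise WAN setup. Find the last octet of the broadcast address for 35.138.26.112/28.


Given: IP = 35.138.26.112, prefix = /28
Host bits = 32 - 28 = 4
Network last octet = 112 AND mask = 112
Host part size = 2^4 - 1 = 15
Broadcast last octet = 112 OR 15 = 127

127


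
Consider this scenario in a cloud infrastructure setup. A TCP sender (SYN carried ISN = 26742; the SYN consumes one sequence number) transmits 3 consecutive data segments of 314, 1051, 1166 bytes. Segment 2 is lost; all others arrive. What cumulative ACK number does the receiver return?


SYN uses sequence number 26742; first data byte = ISN + 1 = 26743.
Segment 1: SEQ = 26743, len = 314 B, covers [26743, 27056]
Segment 2: SEQ = 27057, len = 1051 B, covers [27057, 28107] [LOST]
Segment 3: SEQ = 28108, len = 1166 B, covers [28108, 29273]
In-order data received: bytes [26743, 27056] (segments 1..1).
Segment 2 missing -> gap begins at byte 27057; later segments buffered out of order.
Cumulative ACK = next expected in-order byte = 26743 + 314 = 27057

27057


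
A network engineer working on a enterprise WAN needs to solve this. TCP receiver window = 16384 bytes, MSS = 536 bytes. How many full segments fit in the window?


Given: RWND = 16384 bytes, MSS = 536 bytes
Full segments = floor(RWND / MSS)
Full segments = floor(16384 / 536)
Full segments = floor(30.5672) = 30

30


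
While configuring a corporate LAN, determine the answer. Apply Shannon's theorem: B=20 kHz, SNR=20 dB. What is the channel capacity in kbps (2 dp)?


Given: B = 20 kHz, SNR = 20 dB
SNR linear = 10^(20/10) = 100
1 + SNR = 101
log2(101) = 6.6582114828
C = 20 * 1000 * 6.6582114828 = 133164.2297 bps
C = 133.164230 kbps -> 133.16 kbps (2 dp)

133.16


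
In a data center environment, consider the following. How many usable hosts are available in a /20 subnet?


Given: subnet mask /20
Host bits = 32 - 20 = 12
Total addresses = 2^12 = 4096
Usable hosts = 4096 - 2 (network + broadcast) = 4094

4094


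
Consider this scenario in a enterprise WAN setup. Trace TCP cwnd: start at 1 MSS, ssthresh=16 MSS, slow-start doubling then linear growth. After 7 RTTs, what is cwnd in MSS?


RTT 0: cwnd = 1 MSS (initial)
RTT 1: cwnd = 2 MSS (slow start, doubled)
RTT 2: cwnd = 4 MSS (slow start, doubled)
RTT 3: cwnd = 8 MSS (slow start, doubled)
RTT 4: cwnd = 16 MSS (slow start, doubled)
RTT 5: cwnd = 17 MSS (congestion avoidance, +1)
RTT 6: cwnd = 18 MSS (congestion avoidance, +1)
RTT 7: cwnd = 19 MSS (congestion avoidance, +1)

19


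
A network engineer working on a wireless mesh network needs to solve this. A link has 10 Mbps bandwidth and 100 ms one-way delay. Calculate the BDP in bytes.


Given: bandwidth = 10 Mbps, delay = 100 ms
BDP in bits = 10 * 10^6 * 100 / 1000
BDP in bits = 1000000
BDP in bytes = 1000000 / 8 = 125000

125000


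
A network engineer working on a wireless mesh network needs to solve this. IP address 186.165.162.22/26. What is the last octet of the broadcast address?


Given: IP = 186.165.162.22, prefix = /26
Host bits = 32 - 26 = 6
Network last octet = 22 AND mask = 0
Host part size = 2^6 - 1 = 63
Broadcast last octet = 0 OR 63 = 63

63


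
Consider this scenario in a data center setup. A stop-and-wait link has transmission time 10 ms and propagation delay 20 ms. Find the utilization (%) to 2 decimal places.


Given: Ttrans = 10 ms, Tprop = 20 ms
RTT = 2 * Tprop = 2 * 20 = 40 ms
U = Ttrans / (Ttrans + RTT)
U = 10 / (10 + 40)
U = 10 / 50 = 0.2
U% = 20.00%

20.00


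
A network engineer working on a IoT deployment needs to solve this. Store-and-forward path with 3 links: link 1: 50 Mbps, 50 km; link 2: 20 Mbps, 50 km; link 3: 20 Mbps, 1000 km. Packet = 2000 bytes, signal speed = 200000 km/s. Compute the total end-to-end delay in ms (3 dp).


Packet = 2000 bytes = 16000 bits. Store-and-forward: sum (t_trans + t_prop) per link.
Link 1: t_trans = 16000/(50*10^6) s = 0.3200 ms; t_prop = 50/200000 s = 0.2500 ms; subtotal = 0.5700 ms
Link 2: t_trans = 16000/(20*10^6) s = 0.8000 ms; t_prop = 50/200000 s = 0.2500 ms; subtotal = 1.0500 ms
Link 3: t_trans = 16000/(20*10^6) s = 0.8000 ms; t_prop = 1000/200000 s = 5.0000 ms; subtotal = 5.8000 ms
End-to-end = 0.5700 + 1.0500 + 5.8000 = 7.4200 ms -> 7.420 ms (3 dp)

7.420


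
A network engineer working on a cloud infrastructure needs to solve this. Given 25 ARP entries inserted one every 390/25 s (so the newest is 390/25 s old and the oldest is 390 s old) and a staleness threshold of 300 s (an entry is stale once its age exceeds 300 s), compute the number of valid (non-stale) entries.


Ages are k * 390/25 s for k = 1..25 (spacing = 15.6000 s).
Entry k is valid iff k * 390/25 <= 300 iff k <= 25 * 300 / 390 = 19.2308
n_valid = floor(19.2308) = 19
(n_stale = 25 - 19 = 6)

19


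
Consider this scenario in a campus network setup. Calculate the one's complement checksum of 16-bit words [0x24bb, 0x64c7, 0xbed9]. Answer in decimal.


Given words: [0x24bb, 0x64c7, 0xbed9]
Step 1: Sum all words
Raw sum = 9403 + 25799 + 48857 = 84059
Step 2: Fold carry: (18523 + 1) = 18524
One's complement = ~18524 & 0xFFFF = 47011

47011


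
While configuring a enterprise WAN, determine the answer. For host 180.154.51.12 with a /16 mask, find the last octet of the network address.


Given: IP = 180.154.51.12, prefix = /16
Subnet mask = 255.255.0.0
Last octet of IP: 12
Last octet of mask: 0
Network last octet = 12 AND 0 = 0

0


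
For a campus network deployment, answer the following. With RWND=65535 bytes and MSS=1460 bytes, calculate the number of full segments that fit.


Given: RWND = 65535 bytes, MSS = 1460 bytes
Full segments = floor(RWND / MSS)
Full segments = floor(65535 / 1460)
Full segments = floor(44.887) = 44

44


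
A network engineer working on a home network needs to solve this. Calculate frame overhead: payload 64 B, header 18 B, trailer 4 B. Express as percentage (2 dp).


Given: payload = 64 B, header = 18 B, trailer = 4 B
Overhead bytes = header + trailer = 18 + 4 = 22
Total frame = payload + overhead = 64 + 22 = 86
Overhead % = 22 / 86 * 100 = 25.5814% -> 25.58% (2 dp)

25.58


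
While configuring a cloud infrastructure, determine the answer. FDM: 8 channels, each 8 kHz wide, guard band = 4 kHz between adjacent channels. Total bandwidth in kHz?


Given: 8 channels, 8 kHz each, guard = 4 kHz
Channel bandwidth = 8 * 8 = 64 kHz
Guard bands = 7 gaps * 4 kHz = 28 kHz
Total = 64 + 28 = 92 kHz

92


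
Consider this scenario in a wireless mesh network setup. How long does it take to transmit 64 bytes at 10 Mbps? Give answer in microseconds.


Given: packet = 64 bytes, bandwidth = 10 Mbps
Packet in bits = 64 * 8 = 512 bits
Bandwidth = 10 * 10^6 = 10000000 bps
Time = 512 / 10000000 seconds
Time in us = 512 * 10^6 / 10000000 = 51.2

51.2


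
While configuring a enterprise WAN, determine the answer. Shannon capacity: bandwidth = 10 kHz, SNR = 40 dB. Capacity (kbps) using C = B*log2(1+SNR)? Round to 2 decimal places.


Given: B = 10 kHz, SNR = 40 dB
SNR linear = 10^(40/10) = 10000
1 + SNR = 10001
log2(10001) = 13.2878566418
C = 10 * 1000 * 13.2878566418 = 132878.5664 bps
C = 132.878566 kbps -> 132.88 kbps (2 dp)

132.88


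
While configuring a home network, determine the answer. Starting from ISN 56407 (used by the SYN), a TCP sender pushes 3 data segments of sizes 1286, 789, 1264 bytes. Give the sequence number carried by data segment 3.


The SYN occupies sequence number ISN = 56407, so the first data byte is ISN + 1 = 56408.
SEQ of data segment i = (ISN + 1) + sum of payload sizes of segments 1..i-1.
Segment 1: SEQ = 56408, payload = 1286 bytes
Segment 2: SEQ = 57694, payload = 789 bytes
Segment 3: SEQ = 58483, payload = 1264 bytes
SEQ of segment 3 = 56408 + 1286 + 789 = 58483

58483


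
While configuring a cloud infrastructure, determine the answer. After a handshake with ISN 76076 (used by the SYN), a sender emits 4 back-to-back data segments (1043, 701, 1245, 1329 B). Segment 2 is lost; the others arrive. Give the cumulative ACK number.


SYN uses sequence number 76076; first data byte = ISN + 1 = 76077.
Segment 1: SEQ = 76077, len = 1043 B, covers [76077, 77119]
Segment 2: SEQ = 77120, len = 701 B, covers [77120, 77820] [LOST]
Segment 3: SEQ = 77821, len = 1245 B, covers [77821, 79065]
Segment 4: SEQ = 79066, len = 1329 B, covers [79066, 80394]
In-order data received: bytes [76077, 77119] (segments 1..1).
Segment 2 missing -> gap begins at byte 77120; later segments buffered out of order.
Cumulative ACK = next expected in-order byte = 76077 + 1043 = 77120

77120


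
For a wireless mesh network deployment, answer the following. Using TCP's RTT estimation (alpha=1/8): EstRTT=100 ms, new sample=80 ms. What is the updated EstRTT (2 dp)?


Given: EstRTT = 100 ms, SampleRTT = 80 ms, alpha = 1/8
New EstRTT = (1 - alpha) * EstRTT + alpha * SampleRTT
(7/8) * 100 = 87.5
(1/8) * 80 = 10
New EstRTT = 87.5 + 10 = 97.5 ms -> 97.50 ms (2 dp)

97.50


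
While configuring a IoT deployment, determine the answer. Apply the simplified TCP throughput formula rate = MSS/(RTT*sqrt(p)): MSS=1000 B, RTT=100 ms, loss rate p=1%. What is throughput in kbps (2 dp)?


Given: MSS = 1000 bytes, RTT = 100 ms, loss = 1%
RTT in seconds = 100 / 1000 = 0.1
Loss rate = 1% = 0.01
sqrt(loss) = sqrt(0.01) = 0.1
Throughput (bytes/s) = 1000 / (0.1 * 0.1) = 100000.0000
Throughput (kbps) = 100000.0000 * 8 / 1000 = 800.000000 -> 800.00 kbps (2 dp)

800.00


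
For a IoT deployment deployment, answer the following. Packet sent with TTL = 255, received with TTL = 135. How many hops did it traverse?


Given: initial TTL = 255, received TTL = 135
Hops = initial TTL - received TTL
Hops = 255 - 135 = 120

120


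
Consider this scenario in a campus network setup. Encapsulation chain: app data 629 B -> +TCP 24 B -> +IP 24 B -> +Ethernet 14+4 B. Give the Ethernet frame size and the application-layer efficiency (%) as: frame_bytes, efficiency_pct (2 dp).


TCP segment = 629 + 24 = 653 B
IP packet = 653 + 24 = 677 B
Ethernet frame = 677 + 14 + 4 = 695 B
Efficiency = app / frame = 629 / 695 = 0.905036 = 90.5036% -> 90.50% (2 dp)

695, 90.50


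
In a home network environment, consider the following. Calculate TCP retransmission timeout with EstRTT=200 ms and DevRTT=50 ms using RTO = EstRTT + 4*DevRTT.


Given: EstRTT = 200 ms, DevRTT = 50 ms
Timeout = EstRTT + 4 * DevRTT
4 * DevRTT = 4 * 50 = 200
Timeout = 200 + 200 = 400 ms

400


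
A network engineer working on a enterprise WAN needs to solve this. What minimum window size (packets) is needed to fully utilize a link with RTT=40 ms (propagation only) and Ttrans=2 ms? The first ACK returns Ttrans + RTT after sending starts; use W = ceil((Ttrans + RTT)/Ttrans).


Given: Ttrans = 2 ms, RTT = 40 ms (= 2 * Tprop, Tprop = 20 ms)
Time until first ACK returns = Ttrans + RTT = 2 + 40 = 42 ms
Need W * Ttrans >= Ttrans + RTT  ->  W >= (Ttrans + RTT) / Ttrans
(Ttrans + RTT) / Ttrans = 42 / 2 = 21
W_min = ceil(21) = 21

21


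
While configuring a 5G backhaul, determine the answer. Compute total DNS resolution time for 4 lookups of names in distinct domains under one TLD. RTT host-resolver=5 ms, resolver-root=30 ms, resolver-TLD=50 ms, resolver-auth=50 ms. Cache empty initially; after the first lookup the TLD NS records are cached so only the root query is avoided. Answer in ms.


Lookup 1 (cold cache): local + root + TLD + auth = 5 + 30 + 50 + 50 = 135 ms
Lookups 2..4 (TLD NS cached -> skip root; new domain -> still ask TLD and auth): local + TLD + auth = 5 + 50 + 50 = 105 ms each
Remaining 3 lookups: 3 * 105 = 315 ms
Total = 135 + 315 = 450 ms

450


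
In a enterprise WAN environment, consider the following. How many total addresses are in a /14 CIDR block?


Given: CIDR prefix /14
Host bits = 32 - 14 = 18
Total addresses = 2^18 = 262144

262144


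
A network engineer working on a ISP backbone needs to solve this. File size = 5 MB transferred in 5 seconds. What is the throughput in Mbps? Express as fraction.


Given: file = 5 MB, time = 5 s
File in Mb = 5 * 8 = 40 Mb
Throughput = 40 / 5 Mbps
Throughput = 8 Mbps

8


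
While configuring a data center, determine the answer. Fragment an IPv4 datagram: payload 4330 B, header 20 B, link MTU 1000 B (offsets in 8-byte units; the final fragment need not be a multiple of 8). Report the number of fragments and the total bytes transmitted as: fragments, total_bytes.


Max data per non-final fragment = floor((MTU - header)/8)*8 = floor((1000 - 20)/8)*8 = floor(980/8)*8 = 976 B
Final fragment needs no 8-byte alignment: it can carry up to MTU - header = 980 B
Non-final fragments needed = ceil((payload - 980) / 976) = ceil(3350/976) = ceil(3.4324) = 4
Number of fragments = 4 + 1 = 5
Fragment sizes (data): 4 * 976 B + 426 B (last, 426 <= 980 OK)
Total bytes sent = payload + n_frags * header = 4330 + 5*20 = 4330 + 100 = 4430 B

5, 4430


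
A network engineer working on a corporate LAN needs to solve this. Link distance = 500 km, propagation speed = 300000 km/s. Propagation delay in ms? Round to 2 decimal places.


Given: distance = 500 km, speed = 300000 km/s
Delay = distance / speed = 500 / 300000 seconds
Delay in ms = 500 * 1000 / 300000
Delay = 1.6667 ms
Rounded to 2 dp = 1.67 ms

1.67


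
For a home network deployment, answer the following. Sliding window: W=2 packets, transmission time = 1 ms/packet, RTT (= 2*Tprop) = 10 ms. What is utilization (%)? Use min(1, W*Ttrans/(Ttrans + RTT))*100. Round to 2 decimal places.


Given: W = 2, Ttrans = 1 ms, RTT = 10 ms (= 2 * Tprop, Tprop = 5 ms)
Cycle time = Ttrans + RTT = 1 + 10 = 11 ms (first packet sent until its ACK returns)
W * Ttrans = 2 * 1 = 2 ms of sending per cycle
W * Ttrans / (Ttrans + RTT) = 2 / 11 = 0.181818
U = min(1, 0.181818) = 0.181818
U% = 18.18%

18.18


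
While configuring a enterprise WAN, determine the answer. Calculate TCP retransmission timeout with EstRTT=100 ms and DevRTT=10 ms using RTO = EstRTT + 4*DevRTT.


Given: EstRTT = 100 ms, DevRTT = 10 ms
Timeout = EstRTT + 4 * DevRTT
4 * DevRTT = 4 * 10 = 40
Timeout = 100 + 40 = 140 ms

140


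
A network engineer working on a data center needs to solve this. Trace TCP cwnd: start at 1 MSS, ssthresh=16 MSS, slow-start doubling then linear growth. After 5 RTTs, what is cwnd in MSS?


RTT 0: cwnd = 1 MSS (initial)
RTT 1: cwnd = 2 MSS (slow start, doubled)
RTT 2: cwnd = 4 MSS (slow start, doubled)
RTT 3: cwnd = 8 MSS (slow start, doubled)
RTT 4: cwnd = 16 MSS (slow start, doubled)
RTT 5: cwnd = 17 MSS (congestion avoidance, +1)

17


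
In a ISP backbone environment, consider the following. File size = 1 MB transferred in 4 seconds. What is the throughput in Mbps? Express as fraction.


Given: file = 1 MB, time = 4 s
File in Mb = 1 * 8 = 8 Mb
Throughput = 8 / 4 Mbps
Throughput = 2 Mbps

2


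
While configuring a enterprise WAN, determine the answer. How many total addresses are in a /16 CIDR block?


Given: CIDR prefix /16
Host bits = 32 - 16 = 16
Total addresses = 2^16 = 65536

65536


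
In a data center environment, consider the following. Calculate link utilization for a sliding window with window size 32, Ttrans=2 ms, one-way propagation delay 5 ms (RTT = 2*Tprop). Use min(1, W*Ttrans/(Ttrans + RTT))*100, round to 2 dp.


Given: W = 32, Ttrans = 2 ms, RTT = 10 ms (= 2 * Tprop, Tprop = 5 ms)
Cycle time = Ttrans + RTT = 2 + 10 = 12 ms (first packet sent until its ACK returns)
W * Ttrans = 32 * 2 = 64 ms of sending per cycle
W * Ttrans / (Ttrans + RTT) = 64 / 12 = 5.333333
U = min(1, 5.333333) = 1.000000
U% = 100.00%

100.00


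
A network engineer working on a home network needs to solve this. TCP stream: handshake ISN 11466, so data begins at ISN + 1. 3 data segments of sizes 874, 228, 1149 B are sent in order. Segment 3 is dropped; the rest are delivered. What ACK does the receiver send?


SYN uses sequence number 11466; first data byte = ISN + 1 = 11467.
Segment 1: SEQ = 11467, len = 874 B, covers [11467, 12340]
Segment 2: SEQ = 12341, len = 228 B, covers [12341, 12568]
Segment 3: SEQ = 12569, len = 1149 B, covers [12569, 13717] [LOST]
In-order data received: bytes [11467, 12568] (segments 1..2).
Segment 3 missing -> gap begins at byte 12569.
Cumulative ACK = next expected in-order byte = 11467 + 874 + 228 = 12569

12569


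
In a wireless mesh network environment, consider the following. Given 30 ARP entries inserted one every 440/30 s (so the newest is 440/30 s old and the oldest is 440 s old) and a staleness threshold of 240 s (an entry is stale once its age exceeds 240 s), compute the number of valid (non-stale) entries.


Ages are k * 440/30 s for k = 1..30 (spacing = 14.6667 s).
Entry k is valid iff k * 440/30 <= 240 iff k <= 30 * 240 / 440 = 16.3636
n_valid = floor(16.3636) = 16
(n_stale = 30 - 16 = 14)

16


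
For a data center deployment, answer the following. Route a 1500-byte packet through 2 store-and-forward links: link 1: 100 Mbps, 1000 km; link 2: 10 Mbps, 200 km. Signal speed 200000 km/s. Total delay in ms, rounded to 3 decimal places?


Packet = 1500 bytes = 12000 bits. Store-and-forward: sum (t_trans + t_prop) per link.
Link 1: t_trans = 12000/(100*10^6) s = 0.1200 ms; t_prop = 1000/200000 s = 5.0000 ms; subtotal = 5.1200 ms
Link 2: t_trans = 12000/(10*10^6) s = 1.2000 ms; t_prop = 200/200000 s = 1.0000 ms; subtotal = 2.2000 ms
End-to-end = 5.1200 + 2.2000 = 7.3200 ms -> 7.320 ms (3 dp)

7.320


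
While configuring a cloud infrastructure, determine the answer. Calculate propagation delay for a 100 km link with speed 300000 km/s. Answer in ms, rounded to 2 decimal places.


Given: distance = 100 km, speed = 300000 km/s
Delay = distance / speed = 100 / 300000 seconds
Delay in ms = 100 * 1000 / 300000
Delay = 0.3333 ms
Rounded to 2 dp = 0.33 ms

0.33


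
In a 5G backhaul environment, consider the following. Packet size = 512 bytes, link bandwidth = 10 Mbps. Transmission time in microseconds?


Given: packet = 512 bytes, bandwidth = 10 Mbps
Packet in bits = 512 * 8 = 4096 bits
Bandwidth = 10 * 10^6 = 10000000 bps
Time = 4096 / 10000000 seconds
Time in us = 4096 * 10^6 / 10000000 = 409.6

409.6


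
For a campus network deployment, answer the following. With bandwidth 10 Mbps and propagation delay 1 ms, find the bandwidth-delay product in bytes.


Given: bandwidth = 10 Mbps, delay = 1 ms
BDP in bits = 10 * 10^6 * 1 / 1000
BDP in bits = 10000
BDP in bytes = 10000 / 8 = 1250

1250


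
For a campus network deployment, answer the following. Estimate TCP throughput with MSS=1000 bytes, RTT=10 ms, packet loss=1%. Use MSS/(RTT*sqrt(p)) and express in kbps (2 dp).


Given: MSS = 1000 bytes, RTT = 10 ms, loss = 1%
RTT in seconds = 10 / 1000 = 0.01
Loss rate = 1% = 0.01
sqrt(loss) = sqrt(0.01) = 0.1
Throughput (bytes/s) = 1000 / (0.01 * 0.1) = 1000000.0000
Throughput (kbps) = 1000000.0000 * 8 / 1000 = 8000.000000 -> 8000.00 kbps (2 dp)

8000.00


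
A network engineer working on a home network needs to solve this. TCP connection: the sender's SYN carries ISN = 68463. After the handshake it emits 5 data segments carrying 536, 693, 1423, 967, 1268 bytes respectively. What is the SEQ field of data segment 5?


The SYN occupies sequence number ISN = 68463, so the first data byte is ISN + 1 = 68464.
SEQ of data segment i = (ISN + 1) + sum of payload sizes of segments 1..i-1.
Segment 1: SEQ = 68464, payload = 536 bytes
Segment 2: SEQ = 69000, payload = 693 bytes
Segment 3: SEQ = 69693, payload = 1423 bytes
Segment 4: SEQ = 71116, payload = 967 bytes
Segment 5: SEQ = 72083, payload = 1268 bytes
SEQ of segment 5 = 68464 + 536 + 693 + 1423 + 967 = 72083

72083


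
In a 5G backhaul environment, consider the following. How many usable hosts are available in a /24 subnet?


Given: subnet mask /24
Host bits = 32 - 24 = 8
Total addresses = 2^8 = 256
Usable hosts = 256 - 2 (network + broadcast) = 254

254


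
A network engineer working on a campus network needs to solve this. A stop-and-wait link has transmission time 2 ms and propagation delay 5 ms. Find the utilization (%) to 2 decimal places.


Given: Ttrans = 2 ms, Tprop = 5 ms
RTT = 2 * Tprop = 2 * 5 = 10 ms
U = Ttrans / (Ttrans + RTT)
U = 2 / (2 + 10)
U = 2 / 12 = 0.166667
U% = 16.67%

16.67


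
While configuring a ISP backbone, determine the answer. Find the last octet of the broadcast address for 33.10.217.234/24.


Given: IP = 33.10.217.234, prefix = /24
Host bits = 32 - 24 = 8
Network last octet = 234 AND mask = 0
Host part size = 2^8 - 1 = 255
Broadcast last octet = 0 OR 255 = 255

255


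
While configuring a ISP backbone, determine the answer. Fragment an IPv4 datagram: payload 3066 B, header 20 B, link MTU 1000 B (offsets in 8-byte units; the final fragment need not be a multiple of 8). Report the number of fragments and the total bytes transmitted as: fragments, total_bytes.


Max data per non-final fragment = floor((MTU - header)/8)*8 = floor((1000 - 20)/8)*8 = floor(980/8)*8 = 976 B
Final fragment needs no 8-byte alignment: it can carry up to MTU - header = 980 B
Non-final fragments needed = ceil((payload - 980) / 976) = ceil(2086/976) = ceil(2.1373) = 3
Number of fragments = 3 + 1 = 4
Fragment sizes (data): 3 * 976 B + 138 B (last, 138 <= 980 OK)
Total bytes sent = payload + n_frags * header = 3066 + 4*20 = 3066 + 80 = 3146 B

4, 3146


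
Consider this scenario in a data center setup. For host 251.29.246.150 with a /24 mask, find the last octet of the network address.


Given: IP = 251.29.246.150, prefix = /24
Subnet mask = 255.255.255.0
Last octet of IP: 150
Last octet of mask: 0
Network last octet = 150 AND 0 = 0

0


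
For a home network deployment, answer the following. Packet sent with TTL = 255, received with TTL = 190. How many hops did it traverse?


Given: initial TTL = 255, received TTL = 190
Hops = initial TTL - received TTL
Hops = 255 - 190 = 65

65


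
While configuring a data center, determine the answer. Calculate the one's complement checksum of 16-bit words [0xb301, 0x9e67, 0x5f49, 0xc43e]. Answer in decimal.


Given words: [0xb301, 0x9e67, 0x5f49, 0xc43e]
Step 1: Sum all words
Raw sum = 45825 + 40551 + 24393 + 50238 = 161007
Step 2: Fold carry: (29935 + 2) = 29937
One's complement = ~29937 & 0xFFFF = 35598

35598


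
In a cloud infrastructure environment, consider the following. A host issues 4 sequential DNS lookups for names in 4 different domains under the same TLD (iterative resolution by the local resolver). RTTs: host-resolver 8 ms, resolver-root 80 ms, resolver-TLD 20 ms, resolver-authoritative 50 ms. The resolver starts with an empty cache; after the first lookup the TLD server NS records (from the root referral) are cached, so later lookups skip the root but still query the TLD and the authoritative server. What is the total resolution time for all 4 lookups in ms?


Lookup 1 (cold cache): local + root + TLD + auth = 8 + 80 + 20 + 50 = 158 ms
Lookups 2..4 (TLD NS cached -> skip root; new domain -> still ask TLD and auth): local + TLD + auth = 8 + 20 + 50 = 78 ms each
Remaining 3 lookups: 3 * 78 = 234 ms
Total = 158 + 234 = 392 ms

392


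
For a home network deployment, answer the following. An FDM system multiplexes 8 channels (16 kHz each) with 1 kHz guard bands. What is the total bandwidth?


Given: 8 channels, 16 kHz each, guard = 1 kHz
Channel bandwidth = 8 * 16 = 128 kHz
Guard bands = 7 gaps * 1 kHz = 7 kHz
Total = 128 + 7 = 135 kHz

135


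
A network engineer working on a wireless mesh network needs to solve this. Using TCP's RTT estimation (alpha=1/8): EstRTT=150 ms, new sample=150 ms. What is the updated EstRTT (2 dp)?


Given: EstRTT = 150 ms, SampleRTT = 150 ms, alpha = 1/8
New EstRTT = (1 - alpha) * EstRTT + alpha * SampleRTT
(7/8) * 150 = 131.25
(1/8) * 150 = 18.75
New EstRTT = 131.25 + 18.75 = 150 ms -> 150.00 ms (2 dp)

150.00


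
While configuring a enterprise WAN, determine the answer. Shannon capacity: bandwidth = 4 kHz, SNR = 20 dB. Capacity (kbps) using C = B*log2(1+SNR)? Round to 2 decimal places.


Given: B = 4 kHz, SNR = 20 dB
SNR linear = 10^(20/10) = 100
1 + SNR = 101
log2(101) = 6.6582114828
C = 4 * 1000 * 6.6582114828 = 26632.8459 bps
C = 26.632846 kbps -> 26.63 kbps (2 dp)

26.63


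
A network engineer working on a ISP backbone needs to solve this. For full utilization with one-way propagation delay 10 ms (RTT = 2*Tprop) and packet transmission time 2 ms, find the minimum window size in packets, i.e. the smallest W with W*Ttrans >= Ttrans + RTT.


Given: Ttrans = 2 ms, RTT = 20 ms (= 2 * Tprop, Tprop = 10 ms)
Time until first ACK returns = Ttrans + RTT = 2 + 20 = 22 ms
Need W * Ttrans >= Ttrans + RTT  ->  W >= (Ttrans + RTT) / Ttrans
(Ttrans + RTT) / Ttrans = 22 / 2 = 11
W_min = ceil(11) = 11

11


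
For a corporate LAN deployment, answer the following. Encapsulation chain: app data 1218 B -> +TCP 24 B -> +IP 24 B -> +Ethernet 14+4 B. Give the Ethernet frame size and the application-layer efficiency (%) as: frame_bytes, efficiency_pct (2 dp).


TCP segment = 1218 + 24 = 1242 B
IP packet = 1242 + 24 = 1266 B
Ethernet frame = 1266 + 14 + 4 = 1284 B
Efficiency = app / frame = 1218 / 1284 = 0.948598 = 94.8598% -> 94.86% (2 dp)

1284, 94.86


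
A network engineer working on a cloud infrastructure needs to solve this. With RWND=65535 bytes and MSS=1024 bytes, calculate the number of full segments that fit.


Given: RWND = 65535 bytes, MSS = 1024 bytes
Full segments = floor(RWND / MSS)
Full segments = floor(65535 / 1024)
Full segments = floor(63.999) = 63

63


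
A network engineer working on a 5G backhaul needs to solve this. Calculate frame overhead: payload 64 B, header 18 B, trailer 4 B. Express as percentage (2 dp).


Given: payload = 64 B, header = 18 B, trailer = 4 B
Overhead bytes = header + trailer = 18 + 4 = 22
Total frame = payload + overhead = 64 + 22 = 86
Overhead % = 22 / 86 * 100 = 25.5814% -> 25.58% (2 dp)

25.58


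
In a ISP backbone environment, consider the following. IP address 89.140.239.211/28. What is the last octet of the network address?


Given: IP = 89.140.239.211, prefix = /28
Subnet mask = 255.255.255.240
Last octet of IP: 211
Last octet of mask: 240
Network last octet = 211 AND 240 = 208

208


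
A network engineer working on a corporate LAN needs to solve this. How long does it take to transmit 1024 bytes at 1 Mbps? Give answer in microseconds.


Given: packet = 1024 bytes, bandwidth = 1 Mbps
Packet in bits = 1024 * 8 = 8192 bits
Bandwidth = 1 * 10^6 = 1000000 bps
Time = 8192 / 1000000 seconds
Time in us = 8192 * 10^6 / 1000000 = 8192

8192


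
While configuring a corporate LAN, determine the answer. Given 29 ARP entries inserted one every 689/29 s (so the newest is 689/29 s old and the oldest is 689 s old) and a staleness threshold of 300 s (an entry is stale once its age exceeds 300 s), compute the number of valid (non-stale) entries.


Ages are k * 689/29 s for k = 1..29 (spacing = 23.7586 s).
Entry k is valid iff k * 689/29 <= 300 iff k <= 29 * 300 / 689 = 12.6270
n_valid = floor(12.6270) = 12
(n_stale = 29 - 12 = 17)

12


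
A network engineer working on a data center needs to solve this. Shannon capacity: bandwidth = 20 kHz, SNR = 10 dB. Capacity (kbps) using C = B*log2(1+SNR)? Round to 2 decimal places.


Given: B = 20 kHz, SNR = 10 dB
SNR linear = 10^(10/10) = 10
1 + SNR = 11
log2(11) = 3.4594316186
C = 20 * 1000 * 3.4594316186 = 69188.6324 bps
C = 69.188632 kbps -> 69.19 kbps (2 dp)

69.19


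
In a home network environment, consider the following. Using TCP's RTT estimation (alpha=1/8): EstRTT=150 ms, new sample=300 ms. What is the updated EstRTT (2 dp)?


Given: EstRTT = 150 ms, SampleRTT = 300 ms, alpha = 1/8
New EstRTT = (1 - alpha) * EstRTT + alpha * SampleRTT
(7/8) * 150 = 131.25
(1/8) * 300 = 37.5
New EstRTT = 131.25 + 37.5 = 168.75 ms -> 168.75 ms (2 dp)

168.75


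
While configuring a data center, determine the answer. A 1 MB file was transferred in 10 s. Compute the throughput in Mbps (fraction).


Given: file = 1 MB, time = 10 s
File in Mb = 1 * 8 = 8 Mb
Throughput = 8 / 10 Mbps
Throughput = 4/5 Mbps

4/5


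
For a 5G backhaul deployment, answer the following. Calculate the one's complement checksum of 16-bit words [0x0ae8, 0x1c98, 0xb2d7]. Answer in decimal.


Given words: [0x0ae8, 0x1c98, 0xb2d7]
Step 1: Sum all words
Raw sum = 2792 + 7320 + 45783 = 55895
One's complement = ~55895 & 0xFFFF = 9640

9640


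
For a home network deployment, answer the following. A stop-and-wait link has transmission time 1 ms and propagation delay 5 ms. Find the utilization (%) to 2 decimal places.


Given: Ttrans = 1 ms, Tprop = 5 ms
RTT = 2 * Tprop = 2 * 5 = 10 ms
U = Ttrans / (Ttrans + RTT)
U = 1 / (1 + 10)
U = 1 / 11 = 0.090909
U% = 9.09%

9.09


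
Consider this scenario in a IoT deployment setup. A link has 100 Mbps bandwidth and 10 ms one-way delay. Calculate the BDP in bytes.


Given: bandwidth = 100 Mbps, delay = 10 ms
BDP in bits = 100 * 10^6 * 10 / 1000
BDP in bits = 1000000
BDP in bytes = 1000000 / 8 = 125000

125000


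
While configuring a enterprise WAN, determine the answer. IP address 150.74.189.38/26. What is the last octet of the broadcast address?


Given: IP = 150.74.189.38, prefix = /26
Host bits = 32 - 26 = 6
Network last octet = 38 AND mask = 0
Host part size = 2^6 - 1 = 63
Broadcast last octet = 0 OR 63 = 63

63


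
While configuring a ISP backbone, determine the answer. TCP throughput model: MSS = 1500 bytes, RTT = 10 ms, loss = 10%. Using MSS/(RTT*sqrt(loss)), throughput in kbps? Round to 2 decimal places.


Given: MSS = 1500 bytes, RTT = 10 ms, loss = 10%
RTT in seconds = 10 / 1000 = 0.01
Loss rate = 10% = 0.1
sqrt(loss) = sqrt(0.1) = 0.316227766017
Throughput (bytes/s) = 1500 / (0.01 * 0.316227766017) = 474341.6490
Throughput (kbps) = 474341.6490 * 8 / 1000 = 3794.733192 -> 3794.73 kbps (2 dp)

3794.73
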